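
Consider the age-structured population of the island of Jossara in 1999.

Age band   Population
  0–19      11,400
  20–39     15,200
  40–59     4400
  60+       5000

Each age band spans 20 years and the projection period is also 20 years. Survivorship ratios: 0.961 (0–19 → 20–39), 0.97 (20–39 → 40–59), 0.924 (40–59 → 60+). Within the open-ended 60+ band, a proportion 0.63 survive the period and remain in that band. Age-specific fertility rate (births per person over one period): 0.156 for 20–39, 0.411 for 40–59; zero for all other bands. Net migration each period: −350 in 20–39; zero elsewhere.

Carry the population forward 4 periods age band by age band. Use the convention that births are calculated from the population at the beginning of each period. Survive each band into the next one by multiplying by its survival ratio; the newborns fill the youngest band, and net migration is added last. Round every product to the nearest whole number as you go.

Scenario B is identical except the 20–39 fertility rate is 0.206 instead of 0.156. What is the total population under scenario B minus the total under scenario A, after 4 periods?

2219

Period 1.
Births: 15200 * 0.156 = 2371, 4400 * 0.411 = 1808 → total 4179
20–39: 11400 * 0.961 = 10955
40–59: 15200 * 0.97 = 14744
60+: 4400 * 0.924 + 5000 * 0.63 = 4066 + 3150 = 7216
Net migration: 20–39 − 350 → 10605
End of period: [4179, 10605, 14744, 7216]
Period 2.
Births: 10605 * 0.156 = 1654, 14744 * 0.411 = 6060 → total 7714
20–39: 4179 * 0.961 = 4016
40–59: 10605 * 0.97 = 10287
60+: 14744 * 0.924 + 7216 * 0.63 = 13623 + 4546 = 18169
Net migration: 20–39 − 350 → 3666
End of period: [7714, 3666, 10287, 18169]
Period 3.
Births: 3666 * 0.156 = 572, 10287 * 0.411 = 4228 → total 4800
20–39: 7714 * 0.961 = 7413
40–59: 3666 * 0.97 = 3556
60+: 10287 * 0.924 + 18169 * 0.63 = 9505 + 11446 = 20951
Net migration: 20–39 − 350 → 7063
End of period: [4800, 7063, 3556, 20951]
Period 4.
Births: 7063 * 0.156 = 1102, 3556 * 0.411 = 1462 → total 2564
20–39: 4800 * 0.961 = 4613
40–59: 7063 * 0.97 = 6851
60+: 3556 * 0.924 + 20951 * 0.63 = 3286 + 13199 = 16485
Net migration: 20–39 − 350 → 4263
End of period: [2564, 4263, 6851, 16485]
Scenario A total after 4 periods: 30163
Scenario B projection —
Period 1.
Births: 15200 * 0.206 = 3131, 4400 * 0.411 = 1808 → total 4939
20–39: 11400 * 0.961 = 10955
40–59: 15200 * 0.97 = 14744
60+: 4400 * 0.924 + 5000 * 0.63 = 4066 + 3150 = 7216
Net migration: 20–39 − 350 → 10605
End of period: [4939, 10605, 14744, 7216]
Period 2.
Births: 10605 * 0.206 = 2185, 14744 * 0.411 = 6060 → total 8245
20–39: 4939 * 0.961 = 4746
40–59: 10605 * 0.97 = 10287
60+: 14744 * 0.924 + 7216 * 0.63 = 13623 + 4546 = 18169
Net migration: 20–39 − 350 → 4396
End of period: [8245, 4396, 10287, 18169]
Period 3.
Births: 4396 * 0.206 = 906, 10287 * 0.411 = 4228 → total 5134
20–39: 8245 * 0.961 = 7923
40–59: 4396 * 0.97 = 4264
60+: 10287 * 0.924 + 18169 * 0.63 = 9505 + 11446 = 20951
Net migration: 20–39 − 350 → 7573
End of period: [5134, 7573, 4264, 20951]
Period 4.
Births: 7573 * 0.206 = 1560, 4264 * 0.411 = 1753 → total 3313
20–39: 5134 * 0.961 = 4934
40–59: 7573 * 0.97 = 7346
60+: 4264 * 0.924 + 20951 * 0.63 = 3940 + 13199 = 17139
Net migration: 20–39 − 350 → 4584
End of period: [3313, 4584, 7346, 17139]
Scenario B total after 4 periods: 32382
Difference B − A = 32382 − 30163 = 2219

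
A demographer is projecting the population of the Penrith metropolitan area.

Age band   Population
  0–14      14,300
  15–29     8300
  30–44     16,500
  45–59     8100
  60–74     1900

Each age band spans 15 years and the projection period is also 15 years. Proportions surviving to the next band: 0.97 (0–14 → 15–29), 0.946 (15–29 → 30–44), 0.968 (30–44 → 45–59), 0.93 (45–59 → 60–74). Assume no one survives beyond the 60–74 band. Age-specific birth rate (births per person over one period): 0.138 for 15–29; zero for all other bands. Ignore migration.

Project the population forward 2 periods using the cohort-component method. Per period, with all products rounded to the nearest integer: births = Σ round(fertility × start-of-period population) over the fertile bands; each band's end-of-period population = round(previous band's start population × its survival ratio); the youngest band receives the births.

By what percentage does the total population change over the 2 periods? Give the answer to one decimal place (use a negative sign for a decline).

-21.4

[period 1]
Births: 8300 * 0.138 = 1145
15–29: 14300 * 0.97 = 13871
30–44: 8300 * 0.946 = 7852
45–59: 16500 * 0.968 = 15972
60–74: 8100 * 0.93 = 7533
Giving 1145 / 13871 / 7852 / 15972 / 7533.
[period 2]
Births: 13871 * 0.138 = 1914
15–29: 1145 * 0.97 = 1111
30–44: 13871 * 0.946 = 13122
45–59: 7852 * 0.968 = 7601
60–74: 15972 * 0.93 = 14854
Giving 1914 / 1111 / 13122 / 7601 / 14854.
Total: 49100 → 38602; change = -10498; percentage change = -21.4%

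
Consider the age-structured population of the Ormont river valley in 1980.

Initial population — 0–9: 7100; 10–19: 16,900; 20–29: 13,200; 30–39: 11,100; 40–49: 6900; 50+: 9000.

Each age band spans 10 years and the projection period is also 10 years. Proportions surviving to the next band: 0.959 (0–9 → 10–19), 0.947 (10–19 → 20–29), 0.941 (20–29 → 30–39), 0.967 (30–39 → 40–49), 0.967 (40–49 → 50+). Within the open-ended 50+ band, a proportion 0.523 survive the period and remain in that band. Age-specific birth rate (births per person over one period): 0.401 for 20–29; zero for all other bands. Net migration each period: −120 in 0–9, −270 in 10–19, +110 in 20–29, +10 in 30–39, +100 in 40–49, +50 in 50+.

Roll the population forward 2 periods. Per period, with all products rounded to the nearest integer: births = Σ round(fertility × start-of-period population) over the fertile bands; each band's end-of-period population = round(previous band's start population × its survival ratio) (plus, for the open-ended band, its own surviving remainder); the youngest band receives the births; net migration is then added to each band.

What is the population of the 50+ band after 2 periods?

16503

After projecting period 1:
Births: 13200 × 0.401 = 5293
10–19: 7100 × 0.959 = 6809
20–29: 16900 × 0.947 = 16004
30–39: 13200 × 0.941 = 12421
40–49: 11100 × 0.967 = 10734
50+: 6900 × 0.967 + 9000 × 0.523 = 6672 + 4707 = 11379
Net migration: 0–9 − 120 → 5173; 10–19 − 270 → 6539; 20–29 + 110 → 16114; 30–39 + 10 → 12431; 40–49 + 100 → 10834; 50+ + 50 → 11429
→ [5173, 6539, 16114, 12431, 10834, 11429]
After projecting period 2:
Births: 16114 × 0.401 = 6462
10–19: 5173 × 0.959 = 4961
20–29: 6539 × 0.947 = 6192
30–39: 16114 × 0.941 = 15163
40–49: 12431 × 0.967 = 12021
50+: 10834 × 0.967 + 11429 × 0.523 = 10476 + 5977 = 16453
Net migration: 0–9 − 120 → 6342; 10–19 − 270 → 4691; 20–29 + 110 → 6302; 30–39 + 10 → 15173; 40–49 + 100 → 12121; 50+ + 50 → 16503
→ [6342, 4691, 6302, 15173, 12121, 16503]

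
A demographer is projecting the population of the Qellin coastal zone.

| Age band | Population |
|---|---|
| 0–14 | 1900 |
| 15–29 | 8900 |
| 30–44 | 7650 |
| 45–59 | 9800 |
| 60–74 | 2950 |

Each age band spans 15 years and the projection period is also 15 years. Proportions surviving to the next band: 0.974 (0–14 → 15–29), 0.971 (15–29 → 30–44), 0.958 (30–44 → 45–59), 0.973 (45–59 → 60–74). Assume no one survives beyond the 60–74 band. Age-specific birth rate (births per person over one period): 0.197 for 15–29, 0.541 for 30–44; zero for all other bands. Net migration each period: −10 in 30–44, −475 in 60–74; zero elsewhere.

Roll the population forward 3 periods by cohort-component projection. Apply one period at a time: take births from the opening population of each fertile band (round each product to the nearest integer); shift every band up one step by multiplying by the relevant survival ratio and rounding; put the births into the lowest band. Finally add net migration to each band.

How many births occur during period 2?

Period 1.
Births: 8900 × 0.197 = 1753  |  7650 × 0.541 = 4139 → total 5892
15–29: 1900 × 0.974 = 1851
30–44: 8900 × 0.971 = 8642
45–59: 7650 × 0.958 = 7329
60–74: 9800 × 0.973 = 9535
Net migration: 30–44 − 10 → 8632; 60–74 − 475 → 9060
End of period: [5892, 1851, 8632, 7329, 9060]
Period 2.
Births: 1851 × 0.197 = 365  |  8632 × 0.541 = 4670 → total 5035
15–29: 5892 × 0.974 = 5739
30–44: 1851 × 0.971 = 1797
45–59: 8632 × 0.958 = 8269
60–74: 7329 × 0.973 = 7131
Net migration: 30–44 − 10 → 1787; 60–74 − 475 → 6656
End of period: [5035, 5739, 1787, 8269, 6656]

5035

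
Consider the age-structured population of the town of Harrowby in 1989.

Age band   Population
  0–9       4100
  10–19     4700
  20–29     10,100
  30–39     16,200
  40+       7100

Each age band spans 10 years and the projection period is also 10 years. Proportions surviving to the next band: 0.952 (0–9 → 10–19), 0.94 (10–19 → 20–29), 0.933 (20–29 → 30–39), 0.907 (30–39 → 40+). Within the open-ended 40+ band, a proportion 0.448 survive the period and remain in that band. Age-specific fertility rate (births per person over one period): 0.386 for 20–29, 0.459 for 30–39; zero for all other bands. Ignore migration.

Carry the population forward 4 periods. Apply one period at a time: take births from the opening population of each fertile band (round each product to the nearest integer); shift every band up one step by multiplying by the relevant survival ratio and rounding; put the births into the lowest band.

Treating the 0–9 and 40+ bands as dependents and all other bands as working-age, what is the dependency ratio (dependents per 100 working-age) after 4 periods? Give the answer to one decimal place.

— Period 1 —
Births: 10100 × 0.386 = 3899 ; 16200 × 0.459 = 7436 ⇒ total 11335
10–19: 4100 × 0.952 = 3903
20–29: 4700 × 0.94 = 4418
30–39: 10100 × 0.933 = 9423
40+: 16200 × 0.907 + 7100 × 0.448 = 14693 + 3181 = 17874
End of period: [11335, 3903, 4418, 9423, 17874]
— Period 2 —
Births: 4418 × 0.386 = 1705 ; 9423 × 0.459 = 4325 ⇒ total 6030
10–19: 11335 × 0.952 = 10791
20–29: 3903 × 0.94 = 3669
30–39: 4418 × 0.933 = 4122
40+: 9423 × 0.907 + 17874 × 0.448 = 8547 + 8008 = 16555
End of period: [6030, 10791, 3669, 4122, 16555]
— Period 3 —
Births: 3669 × 0.386 = 1416 ; 4122 × 0.459 = 1892 ⇒ total 3308
10–19: 6030 × 0.952 = 5741
20–29: 10791 × 0.94 = 10144
30–39: 3669 × 0.933 = 3423
40+: 4122 × 0.907 + 16555 × 0.448 = 3739 + 7417 = 11156
End of period: [3308, 5741, 10144, 3423, 11156]
— Period 4 —
Births: 10144 × 0.386 = 3916 ; 3423 × 0.459 = 1571 ⇒ total 5487
10–19: 3308 × 0.952 = 3149
20–29: 5741 × 0.94 = 5397
30–39: 10144 × 0.933 = 9464
40+: 3423 × 0.907 + 11156 × 0.448 = 3105 + 4998 = 8103
End of period: [5487, 3149, 5397, 9464, 8103]
Dependents (band 0–9 + band 40+) = 5487 + 8103 = 13590; working-age = 18010; ratio = 13590/18010 × 100 = 75.5

75.5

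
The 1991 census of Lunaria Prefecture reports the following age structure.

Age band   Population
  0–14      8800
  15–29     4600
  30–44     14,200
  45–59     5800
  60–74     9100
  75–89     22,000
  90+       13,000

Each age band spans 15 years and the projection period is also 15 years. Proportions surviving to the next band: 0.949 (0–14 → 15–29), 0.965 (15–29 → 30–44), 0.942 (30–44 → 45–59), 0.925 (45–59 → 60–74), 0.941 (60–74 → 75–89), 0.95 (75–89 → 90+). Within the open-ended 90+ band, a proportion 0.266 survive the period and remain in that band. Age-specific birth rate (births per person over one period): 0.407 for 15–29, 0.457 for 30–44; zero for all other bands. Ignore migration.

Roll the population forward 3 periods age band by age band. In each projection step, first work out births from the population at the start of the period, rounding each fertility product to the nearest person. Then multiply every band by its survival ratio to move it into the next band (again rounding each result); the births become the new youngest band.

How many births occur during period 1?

— Period 1 —
Births: 4600 × 0.407 = 1872 ; 14200 × 0.457 = 6489 — total 8361
15–29: 8800 × 0.949 = 8351
30–44: 4600 × 0.965 = 4439
45–59: 14200 × 0.942 = 13376
60–74: 5800 × 0.925 = 5365
75–89: 9100 × 0.941 = 8563
90+: 22000 × 0.95 + 13000 × 0.266 = 20900 + 3458 = 24358
End of period: [8361, 8351, 4439, 13376, 5365, 8563, 24358]

8361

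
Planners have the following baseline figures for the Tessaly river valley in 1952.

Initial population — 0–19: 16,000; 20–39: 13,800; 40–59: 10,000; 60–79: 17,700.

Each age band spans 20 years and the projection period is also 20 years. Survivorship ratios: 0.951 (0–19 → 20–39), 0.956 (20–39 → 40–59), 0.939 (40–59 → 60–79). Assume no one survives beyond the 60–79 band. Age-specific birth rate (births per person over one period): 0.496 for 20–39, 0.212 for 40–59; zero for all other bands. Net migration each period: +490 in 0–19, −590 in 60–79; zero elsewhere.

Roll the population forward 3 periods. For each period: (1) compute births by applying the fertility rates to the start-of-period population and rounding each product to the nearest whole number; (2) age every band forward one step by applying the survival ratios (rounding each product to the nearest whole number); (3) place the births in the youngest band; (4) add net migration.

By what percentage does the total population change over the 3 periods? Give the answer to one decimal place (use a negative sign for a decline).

Period 1:
Births: 13800 × 0.496 = 6845  |  10000 × 0.212 = 2120 — total 8965
20–39: 16000 × 0.951 = 15216
40–59: 13800 × 0.956 = 13193
60–79: 10000 × 0.939 = 9390
Net migration: 0–19 + 490 → 9455; 60–79 − 590 → 8800
→ [9455, 15216, 13193, 8800]
Period 2:
Births: 15216 × 0.496 = 7547  |  13193 × 0.212 = 2797 — total 10344
20–39: 9455 × 0.951 = 8992
40–59: 15216 × 0.956 = 14546
60–79: 13193 × 0.939 = 12388
Net migration: 0–19 + 490 → 10834; 60–79 − 590 → 11798
→ [10834, 8992, 14546, 11798]
Period 3:
Births: 8992 × 0.496 = 4460  |  14546 × 0.212 = 3084 — total 7544
20–39: 10834 × 0.951 = 10303
40–59: 8992 × 0.956 = 8596
60–79: 14546 × 0.939 = 13659
Net migration: 0–19 + 490 → 8034; 60–79 − 590 → 13069
→ [8034, 10303, 8596, 13069]
Total: 57500 → 40002; change = -17498; percentage change = -30.4%

-30.4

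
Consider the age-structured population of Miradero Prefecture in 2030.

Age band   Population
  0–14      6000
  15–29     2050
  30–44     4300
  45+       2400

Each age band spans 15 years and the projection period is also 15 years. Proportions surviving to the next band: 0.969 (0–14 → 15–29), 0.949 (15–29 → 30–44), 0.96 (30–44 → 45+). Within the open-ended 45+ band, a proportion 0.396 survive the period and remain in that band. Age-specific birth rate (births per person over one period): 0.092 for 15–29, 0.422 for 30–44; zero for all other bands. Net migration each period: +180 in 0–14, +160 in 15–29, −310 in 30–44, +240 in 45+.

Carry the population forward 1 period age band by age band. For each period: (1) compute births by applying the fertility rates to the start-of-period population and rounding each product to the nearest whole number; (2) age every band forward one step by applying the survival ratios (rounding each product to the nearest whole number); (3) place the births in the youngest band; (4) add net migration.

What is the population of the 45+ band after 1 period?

5318

Let band 1 be 0–14 through band 4 = 45+.
Period 1.
Births: 2050 * 0.092 = 189 ; 4300 * 0.422 = 1815 ⇒ total 2004
Band 2: 6000 * 0.969 = 5814
Band 3: 2050 * 0.949 = 1945
Band 4: 4300 * 0.96 + 2400 * 0.396 = 4128 + 950 = 5078
Net migration: Band 1 + 180 → 2184; Band 2 + 160 → 5974; Band 3 − 310 → 1635; Band 4 + 240 → 5318
Giving 2184 / 5974 / 1635 / 5318.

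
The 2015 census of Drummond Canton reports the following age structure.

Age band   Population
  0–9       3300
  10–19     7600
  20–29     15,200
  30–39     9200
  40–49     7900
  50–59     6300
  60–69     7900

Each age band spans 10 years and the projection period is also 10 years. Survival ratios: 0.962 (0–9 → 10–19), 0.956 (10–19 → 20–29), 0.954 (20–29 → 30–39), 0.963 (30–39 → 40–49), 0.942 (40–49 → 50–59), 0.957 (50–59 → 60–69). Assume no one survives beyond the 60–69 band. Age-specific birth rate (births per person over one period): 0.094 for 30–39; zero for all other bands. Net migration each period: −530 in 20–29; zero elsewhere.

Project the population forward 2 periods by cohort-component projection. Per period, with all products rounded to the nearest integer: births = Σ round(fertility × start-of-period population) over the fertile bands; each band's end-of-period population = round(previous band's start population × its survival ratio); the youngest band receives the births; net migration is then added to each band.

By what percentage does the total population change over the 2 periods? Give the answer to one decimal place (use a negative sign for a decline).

-29.3

(Groups numbered youngest = 1 to oldest = 7.)
[period 1]
Births: 9200 × 0.094 = 865
Group 2: 3300 × 0.962 = 3175
Group 3: 7600 × 0.956 = 7266
Group 4: 15200 × 0.954 = 14501
Group 5: 9200 × 0.963 = 8860
Group 6: 7900 × 0.942 = 7442
Group 7: 6300 × 0.957 = 6029
Net migration: Group 3 − 530 → 6736
End of period: [865, 3175, 6736, 14501, 8860, 7442, 6029]
[period 2]
Births: 14501 × 0.094 = 1363
Group 2: 865 × 0.962 = 832
Group 3: 3175 × 0.956 = 3035
Group 4: 6736 × 0.954 = 6426
Group 5: 14501 × 0.963 = 13964
Group 6: 8860 × 0.942 = 8346
Group 7: 7442 × 0.957 = 7122
Net migration: Group 3 − 530 → 2505
End of period: [1363, 832, 2505, 6426, 13964, 8346, 7122]
Total: 57400 → 40558; change = -16842; percentage change = -29.3%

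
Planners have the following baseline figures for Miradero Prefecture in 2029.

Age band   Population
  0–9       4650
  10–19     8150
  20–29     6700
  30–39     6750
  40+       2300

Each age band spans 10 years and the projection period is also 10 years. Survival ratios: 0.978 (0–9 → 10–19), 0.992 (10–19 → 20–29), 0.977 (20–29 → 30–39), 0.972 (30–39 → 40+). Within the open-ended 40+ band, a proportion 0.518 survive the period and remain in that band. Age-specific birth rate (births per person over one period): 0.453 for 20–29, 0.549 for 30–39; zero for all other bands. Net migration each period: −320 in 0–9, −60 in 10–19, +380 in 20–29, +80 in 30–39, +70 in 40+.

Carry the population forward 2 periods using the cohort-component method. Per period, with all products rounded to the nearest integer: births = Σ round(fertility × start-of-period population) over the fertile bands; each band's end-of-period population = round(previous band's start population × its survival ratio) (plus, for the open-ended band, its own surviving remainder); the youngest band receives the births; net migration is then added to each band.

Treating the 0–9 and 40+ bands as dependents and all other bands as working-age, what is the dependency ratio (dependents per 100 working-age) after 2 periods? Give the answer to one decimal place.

91.3

(Bands numbered youngest = 1 to oldest = 5.)
After projecting period 1:
Births: 6700 × 0.453 = 3035, 6750 × 0.549 = 3706 → total 6741
Band 2: 4650 × 0.978 = 4548
Band 3: 8150 × 0.992 = 8085
Band 4: 6700 × 0.977 = 6546
Band 5: 6750 × 0.972 + 2300 × 0.518 = 6561 + 1191 = 7752
Net migration: Band 1 − 320 → 6421; Band 2 − 60 → 4488; Band 3 + 380 → 8465; Band 4 + 80 → 6626; Band 5 + 70 → 7822
→ [6421, 4488, 8465, 6626, 7822]
After projecting period 2:
Births: 8465 × 0.453 = 3835, 6626 × 0.549 = 3638 → total 7473
Band 2: 6421 × 0.978 = 6280
Band 3: 4488 × 0.992 = 4452
Band 4: 8465 × 0.977 = 8270
Band 5: 6626 × 0.972 + 7822 × 0.518 = 6440 + 4052 = 10492
Net migration: Band 1 − 320 → 7153; Band 2 − 60 → 6220; Band 3 + 380 → 4832; Band 4 + 80 → 8350; Band 5 + 70 → 10562
→ [7153, 6220, 4832, 8350, 10562]
Dependents (band 0–9 + band 40+) = 7153 + 10562 = 17715; working-age = 19402; ratio = 17715/19402 × 100 = 91.3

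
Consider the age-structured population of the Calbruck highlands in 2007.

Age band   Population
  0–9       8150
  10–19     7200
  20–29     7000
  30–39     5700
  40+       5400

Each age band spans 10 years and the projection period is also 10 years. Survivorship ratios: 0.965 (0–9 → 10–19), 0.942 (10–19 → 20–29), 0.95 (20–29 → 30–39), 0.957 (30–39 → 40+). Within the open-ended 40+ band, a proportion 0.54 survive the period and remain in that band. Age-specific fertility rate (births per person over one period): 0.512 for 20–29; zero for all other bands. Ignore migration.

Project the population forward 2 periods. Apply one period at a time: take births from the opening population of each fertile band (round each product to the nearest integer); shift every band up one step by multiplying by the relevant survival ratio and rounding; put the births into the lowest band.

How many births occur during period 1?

— Period 1 —
Births: 7000 × 0.512 = 3584
10–19: 8150 × 0.965 = 7865
20–29: 7200 × 0.942 = 6782
30–39: 7000 × 0.95 = 6650
40+: 5700 × 0.957 + 5400 × 0.54 = 5455 + 2916 = 8371
End of period: [3584, 7865, 6782, 6650, 8371]

3584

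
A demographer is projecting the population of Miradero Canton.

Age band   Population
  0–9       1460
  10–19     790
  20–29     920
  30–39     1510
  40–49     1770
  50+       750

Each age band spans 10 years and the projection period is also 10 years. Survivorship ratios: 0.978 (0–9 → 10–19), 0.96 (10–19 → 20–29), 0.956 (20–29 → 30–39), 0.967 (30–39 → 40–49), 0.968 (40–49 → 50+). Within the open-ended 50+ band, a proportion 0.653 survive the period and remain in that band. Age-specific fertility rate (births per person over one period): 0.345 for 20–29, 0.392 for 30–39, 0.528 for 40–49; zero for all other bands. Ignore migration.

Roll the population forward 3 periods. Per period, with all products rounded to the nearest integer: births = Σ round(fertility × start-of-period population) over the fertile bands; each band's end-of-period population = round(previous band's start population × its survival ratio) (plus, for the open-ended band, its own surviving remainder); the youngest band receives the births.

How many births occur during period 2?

(Groups numbered youngest = 1 to oldest = 6.)
Period 1.
Births: 920 * 0.345 = 317 ; 1510 * 0.392 = 592 ; 1770 * 0.528 = 935 → 1844
Group 2: 1460 * 0.978 = 1428
Group 3: 790 * 0.96 = 758
Group 4: 920 * 0.956 = 880
Group 5: 1510 * 0.967 = 1460
Group 6: 1770 * 0.968 + 750 * 0.653 = 1713 + 490 = 2203
Giving 1844 / 1428 / 758 / 880 / 1460 / 2203.
Period 2.
Births: 758 * 0.345 = 262 ; 880 * 0.392 = 345 ; 1460 * 0.528 = 771 → 1378
Group 2: 1844 * 0.978 = 1803
Group 3: 1428 * 0.96 = 1371
Group 4: 758 * 0.956 = 725
Group 5: 880 * 0.967 = 851
Group 6: 1460 * 0.968 + 2203 * 0.653 = 1413 + 1439 = 2852
Giving 1378 / 1803 / 1371 / 725 / 851 / 2852.

1378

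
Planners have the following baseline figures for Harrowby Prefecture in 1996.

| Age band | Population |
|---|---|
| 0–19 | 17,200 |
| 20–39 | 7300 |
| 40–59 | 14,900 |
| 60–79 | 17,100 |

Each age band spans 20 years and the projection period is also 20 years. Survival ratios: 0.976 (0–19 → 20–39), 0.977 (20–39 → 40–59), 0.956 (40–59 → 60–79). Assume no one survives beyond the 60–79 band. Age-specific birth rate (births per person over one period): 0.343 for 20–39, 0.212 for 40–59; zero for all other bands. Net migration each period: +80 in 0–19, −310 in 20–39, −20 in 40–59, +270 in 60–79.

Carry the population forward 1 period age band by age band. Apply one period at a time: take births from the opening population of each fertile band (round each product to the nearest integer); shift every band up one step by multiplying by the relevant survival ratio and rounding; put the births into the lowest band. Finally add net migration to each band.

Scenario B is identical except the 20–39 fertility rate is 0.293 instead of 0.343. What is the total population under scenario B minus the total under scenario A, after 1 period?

Period 1:
Births: 7300 × 0.343 = 2504, 14900 × 0.212 = 3159 → total 5663
20–39: 17200 × 0.976 = 16787
40–59: 7300 × 0.977 = 7132
60–79: 14900 × 0.956 = 14244
Net migration: 0–19 + 80 → 5743; 20–39 − 310 → 16477; 40–59 − 20 → 7112; 60–79 + 270 → 14514
End of period: [5743, 16477, 7112, 14514]
Scenario A total after 1 period: 43846
Scenario B projection —
Period 1:
Births: 7300 × 0.293 = 2139, 14900 × 0.212 = 3159 → total 5298
20–39: 17200 × 0.976 = 16787
40–59: 7300 × 0.977 = 7132
60–79: 14900 × 0.956 = 14244
Net migration: 0–19 + 80 → 5378; 20–39 − 310 → 16477; 40–59 − 20 → 7112; 60–79 + 270 → 14514
End of period: [5378, 16477, 7112, 14514]
Scenario B total after 1 period: 43481
Difference B − A = 43481 − 43846 = -365

-365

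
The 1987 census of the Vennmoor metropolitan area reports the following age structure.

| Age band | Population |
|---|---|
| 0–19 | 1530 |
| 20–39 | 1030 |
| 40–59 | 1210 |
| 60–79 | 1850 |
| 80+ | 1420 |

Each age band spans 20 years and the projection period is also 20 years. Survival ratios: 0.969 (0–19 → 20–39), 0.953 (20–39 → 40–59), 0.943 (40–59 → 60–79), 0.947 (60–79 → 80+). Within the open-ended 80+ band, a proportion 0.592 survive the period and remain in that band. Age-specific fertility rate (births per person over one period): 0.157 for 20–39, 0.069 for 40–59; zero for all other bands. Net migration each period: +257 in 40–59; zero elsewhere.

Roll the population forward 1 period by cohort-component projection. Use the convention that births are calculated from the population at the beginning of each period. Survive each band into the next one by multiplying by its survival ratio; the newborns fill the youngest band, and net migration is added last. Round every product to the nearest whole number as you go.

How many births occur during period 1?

245

(Bands numbered youngest = 1 to oldest = 5.)
[period 1]
Births: 1030 * 0.157 = 162, 1210 * 0.069 = 83 → total 245
Band 2: 1530 * 0.969 = 1483
Band 3: 1030 * 0.953 = 982
Band 4: 1210 * 0.943 = 1141
Band 5: 1850 * 0.947 + 1420 * 0.592 = 1752 + 841 = 2593
Net migration: Band 3 + 257 → 1239
→ [245, 1483, 1239, 1141, 2593]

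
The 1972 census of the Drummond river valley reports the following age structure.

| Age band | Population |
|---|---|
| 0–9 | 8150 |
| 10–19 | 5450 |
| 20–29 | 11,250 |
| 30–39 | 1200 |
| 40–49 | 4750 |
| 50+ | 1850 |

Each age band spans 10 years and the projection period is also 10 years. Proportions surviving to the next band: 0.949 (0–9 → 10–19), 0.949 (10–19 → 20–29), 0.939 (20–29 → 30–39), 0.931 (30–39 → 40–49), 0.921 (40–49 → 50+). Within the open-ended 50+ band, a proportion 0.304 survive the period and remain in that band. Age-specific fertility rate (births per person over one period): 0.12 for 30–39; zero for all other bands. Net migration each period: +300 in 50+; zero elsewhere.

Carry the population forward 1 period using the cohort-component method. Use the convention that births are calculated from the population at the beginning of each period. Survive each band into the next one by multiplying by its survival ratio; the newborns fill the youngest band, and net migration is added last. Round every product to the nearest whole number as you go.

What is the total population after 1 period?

29968

Call the groups 1 to 6, youngest first.
After projecting period 1:
Births: 1200 * 0.12 = 144
Group 2: 8150 * 0.949 = 7734
Group 3: 5450 * 0.949 = 5172
Group 4: 11250 * 0.939 = 10564
Group 5: 1200 * 0.931 = 1117
Group 6: 4750 * 0.921 + 1850 * 0.304 = 4375 + 562 = 4937
Net migration: Group 6 + 300 → 5237
Population now: 0–9=144, 10–19=7734, 20–29=5172, 30–39=10564, 40–49=1117, 50+=5237
Total after period 1: 144 + 7734 + 5172 + 10564 + 1117 + 5237 = 29968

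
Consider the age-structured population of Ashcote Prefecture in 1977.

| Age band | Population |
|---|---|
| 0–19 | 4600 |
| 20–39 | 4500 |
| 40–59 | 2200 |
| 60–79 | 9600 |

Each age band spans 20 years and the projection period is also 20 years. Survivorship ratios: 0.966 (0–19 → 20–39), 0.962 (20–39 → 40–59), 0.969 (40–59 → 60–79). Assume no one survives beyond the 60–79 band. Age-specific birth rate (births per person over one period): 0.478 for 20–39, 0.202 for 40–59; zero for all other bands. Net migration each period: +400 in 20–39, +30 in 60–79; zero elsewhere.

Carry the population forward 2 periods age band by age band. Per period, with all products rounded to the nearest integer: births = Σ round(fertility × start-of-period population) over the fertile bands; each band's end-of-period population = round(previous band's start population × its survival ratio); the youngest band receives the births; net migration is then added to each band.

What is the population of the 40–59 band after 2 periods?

— Period 1 —
Births: 4500 × 0.478 = 2151  |  2200 × 0.202 = 444 — total 2595
20–39: 4600 × 0.966 = 4444
40–59: 4500 × 0.962 = 4329
60–79: 2200 × 0.969 = 2132
Net migration: 20–39 + 400 → 4844; 60–79 + 30 → 2162
→ [2595, 4844, 4329, 2162]
— Period 2 —
Births: 4844 × 0.478 = 2315  |  4329 × 0.202 = 874 — total 3189
20–39: 2595 × 0.966 = 2507
40–59: 4844 × 0.962 = 4660
60–79: 4329 × 0.969 = 4195
Net migration: 20–39 + 400 → 2907; 60–79 + 30 → 4225
→ [3189, 2907, 4660, 4225]

4660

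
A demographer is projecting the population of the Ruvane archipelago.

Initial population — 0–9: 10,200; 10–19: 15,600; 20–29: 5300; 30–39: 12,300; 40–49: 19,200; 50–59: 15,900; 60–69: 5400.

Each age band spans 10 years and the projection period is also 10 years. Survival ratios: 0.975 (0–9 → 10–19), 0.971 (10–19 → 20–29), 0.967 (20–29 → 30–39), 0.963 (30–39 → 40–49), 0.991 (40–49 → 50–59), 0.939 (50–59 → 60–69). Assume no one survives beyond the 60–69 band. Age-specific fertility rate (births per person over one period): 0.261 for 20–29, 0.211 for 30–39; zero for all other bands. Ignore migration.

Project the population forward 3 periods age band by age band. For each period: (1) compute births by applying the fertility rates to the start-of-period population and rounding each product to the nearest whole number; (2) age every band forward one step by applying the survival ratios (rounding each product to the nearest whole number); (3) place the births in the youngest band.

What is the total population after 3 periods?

53644

After projecting period 1:
Births: 5300 * 0.261 = 1383 ; 12300 * 0.211 = 2595 → total 3978
10–19: 10200 * 0.975 = 9945
20–29: 15600 * 0.971 = 15148
30–39: 5300 * 0.967 = 5125
40–49: 12300 * 0.963 = 11845
50–59: 19200 * 0.991 = 19027
60–69: 15900 * 0.939 = 14930
Population now: 0–9=3978, 10–19=9945, 20–29=15148, 30–39=5125, 40–49=11845, 50–59=19027, 60–69=14930
After projecting period 2:
Births: 15148 * 0.261 = 3954 ; 5125 * 0.211 = 1081 → total 5035
10–19: 3978 * 0.975 = 3879
20–29: 9945 * 0.971 = 9657
30–39: 15148 * 0.967 = 14648
40–49: 5125 * 0.963 = 4935
50–59: 11845 * 0.991 = 11738
60–69: 19027 * 0.939 = 17866
Population now: 0–9=5035, 10–19=3879, 20–29=9657, 30–39=14648, 40–49=4935, 50–59=11738, 60–69=17866
After projecting period 3:
Births: 9657 * 0.261 = 2520 ; 14648 * 0.211 = 3091 → total 5611
10–19: 5035 * 0.975 = 4909
20–29: 3879 * 0.971 = 3767
30–39: 9657 * 0.967 = 9338
40–49: 14648 * 0.963 = 14106
50–59: 4935 * 0.991 = 4891
60–69: 11738 * 0.939 = 11022
Population now: 0–9=5611, 10–19=4909, 20–29=3767, 30–39=9338, 40–49=14106, 50–59=4891, 60–69=11022
Total after period 3: 5611 + 4909 + 3767 + 9338 + 14106 + 4891 + 11022 = 53644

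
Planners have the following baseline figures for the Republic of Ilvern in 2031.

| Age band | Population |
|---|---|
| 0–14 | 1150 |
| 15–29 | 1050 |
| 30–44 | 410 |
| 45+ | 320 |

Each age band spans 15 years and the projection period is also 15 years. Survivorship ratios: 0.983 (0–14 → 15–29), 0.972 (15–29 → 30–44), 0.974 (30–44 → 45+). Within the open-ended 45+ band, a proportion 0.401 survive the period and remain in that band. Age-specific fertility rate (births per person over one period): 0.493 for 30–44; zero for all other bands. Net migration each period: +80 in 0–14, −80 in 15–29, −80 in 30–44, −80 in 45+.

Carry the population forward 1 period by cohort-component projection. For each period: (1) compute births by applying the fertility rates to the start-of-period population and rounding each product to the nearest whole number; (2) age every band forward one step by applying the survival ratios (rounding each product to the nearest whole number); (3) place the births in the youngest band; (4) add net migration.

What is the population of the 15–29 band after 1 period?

1050

— Period 1 —
Births: 410 × 0.493 = 202
15–29: 1150 × 0.983 = 1130
30–44: 1050 × 0.972 = 1021
45+: 410 × 0.974 + 320 × 0.401 = 399 + 128 = 527
Net migration: 0–14 + 80 → 282; 15–29 − 80 → 1050; 30–44 − 80 → 941; 45+ − 80 → 447
Giving 282 / 1050 / 941 / 447.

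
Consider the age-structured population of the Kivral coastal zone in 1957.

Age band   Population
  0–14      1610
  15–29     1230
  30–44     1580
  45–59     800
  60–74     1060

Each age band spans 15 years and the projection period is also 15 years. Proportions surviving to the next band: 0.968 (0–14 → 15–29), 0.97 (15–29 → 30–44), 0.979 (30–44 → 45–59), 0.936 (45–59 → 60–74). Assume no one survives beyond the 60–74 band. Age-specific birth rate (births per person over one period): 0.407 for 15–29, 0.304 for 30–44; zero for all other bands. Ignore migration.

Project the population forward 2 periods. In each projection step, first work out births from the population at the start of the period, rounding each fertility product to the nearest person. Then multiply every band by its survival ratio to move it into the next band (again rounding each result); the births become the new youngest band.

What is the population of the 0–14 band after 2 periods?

997

After projecting period 1:
Births: 1230 * 0.407 = 501 ; 1580 * 0.304 = 480 → total 981
15–29: 1610 * 0.968 = 1558
30–44: 1230 * 0.97 = 1193
45–59: 1580 * 0.979 = 1547
60–74: 800 * 0.936 = 749
Population now: 0–14=981, 15–29=1558, 30–44=1193, 45–59=1547, 60–74=749
After projecting period 2:
Births: 1558 * 0.407 = 634 ; 1193 * 0.304 = 363 → total 997
15–29: 981 * 0.968 = 950
30–44: 1558 * 0.97 = 1511
45–59: 1193 * 0.979 = 1168
60–74: 1547 * 0.936 = 1448
Population now: 0–14=997, 15–29=950, 30–44=1511, 45–59=1168, 60–74=1448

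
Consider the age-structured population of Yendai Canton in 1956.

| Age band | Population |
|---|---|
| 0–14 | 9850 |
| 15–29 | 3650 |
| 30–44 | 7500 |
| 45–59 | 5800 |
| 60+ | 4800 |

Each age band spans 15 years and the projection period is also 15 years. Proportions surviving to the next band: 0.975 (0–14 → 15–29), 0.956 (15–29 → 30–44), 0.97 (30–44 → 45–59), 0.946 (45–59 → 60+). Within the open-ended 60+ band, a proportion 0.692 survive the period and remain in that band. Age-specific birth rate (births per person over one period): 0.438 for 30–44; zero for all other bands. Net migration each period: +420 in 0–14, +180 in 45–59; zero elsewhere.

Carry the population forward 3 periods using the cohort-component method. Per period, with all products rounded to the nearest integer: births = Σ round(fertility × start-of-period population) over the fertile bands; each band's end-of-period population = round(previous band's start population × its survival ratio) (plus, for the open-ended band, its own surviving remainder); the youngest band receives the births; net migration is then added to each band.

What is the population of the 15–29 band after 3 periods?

After projecting period 1:
Births: 7500 × 0.438 = 3285
15–29: 9850 × 0.975 = 9604
30–44: 3650 × 0.956 = 3489
45–59: 7500 × 0.97 = 7275
60+: 5800 × 0.946 + 4800 × 0.692 = 5487 + 3322 = 8809
Net migration: 0–14 + 420 → 3705; 45–59 + 180 → 7455
Giving 3705 / 9604 / 3489 / 7455 / 8809.
After projecting period 2:
Births: 3489 × 0.438 = 1528
15–29: 3705 × 0.975 = 3612
30–44: 9604 × 0.956 = 9181
45–59: 3489 × 0.97 = 3384
60+: 7455 × 0.946 + 8809 × 0.692 = 7052 + 6096 = 13148
Net migration: 0–14 + 420 → 1948; 45–59 + 180 → 3564
Giving 1948 / 3612 / 9181 / 3564 / 13148.
After projecting period 3:
Births: 9181 × 0.438 = 4021
15–29: 1948 × 0.975 = 1899
30–44: 3612 × 0.956 = 3453
45–59: 9181 × 0.97 = 8906
60+: 3564 × 0.946 + 13148 × 0.692 = 3372 + 9098 = 12470
Net migration: 0–14 + 420 → 4441; 45–59 + 180 → 9086
Giving 4441 / 1899 / 3453 / 9086 / 12470.

1899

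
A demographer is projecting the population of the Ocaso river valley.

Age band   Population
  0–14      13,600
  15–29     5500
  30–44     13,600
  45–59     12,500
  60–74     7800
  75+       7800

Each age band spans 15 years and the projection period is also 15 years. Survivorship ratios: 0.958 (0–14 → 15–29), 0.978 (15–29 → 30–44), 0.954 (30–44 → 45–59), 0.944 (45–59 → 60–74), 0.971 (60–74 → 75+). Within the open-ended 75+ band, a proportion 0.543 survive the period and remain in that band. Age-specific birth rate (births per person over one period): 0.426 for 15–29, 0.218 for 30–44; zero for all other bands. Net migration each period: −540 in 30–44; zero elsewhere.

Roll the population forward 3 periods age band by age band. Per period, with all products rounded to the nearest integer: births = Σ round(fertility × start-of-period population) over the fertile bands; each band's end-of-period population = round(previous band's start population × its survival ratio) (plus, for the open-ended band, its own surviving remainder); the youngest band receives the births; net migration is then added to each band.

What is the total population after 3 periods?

Call the bands 1 to 6, youngest first.
Period 1.
Births: 5500 × 0.426 = 2343  |  13600 × 0.218 = 2965 → total 5308
Band 2: 13600 × 0.958 = 13029
Band 3: 5500 × 0.978 = 5379
Band 4: 13600 × 0.954 = 12974
Band 5: 12500 × 0.944 = 11800
Band 6: 7800 × 0.971 + 7800 × 0.543 = 7574 + 4235 = 11809
Net migration: Band 3 − 540 → 4839
Giving 5308 / 13029 / 4839 / 12974 / 11800 / 11809.
Period 2.
Births: 13029 × 0.426 = 5550  |  4839 × 0.218 = 1055 → total 6605
Band 2: 5308 × 0.958 = 5085
Band 3: 13029 × 0.978 = 12742
Band 4: 4839 × 0.954 = 4616
Band 5: 12974 × 0.944 = 12247
Band 6: 11800 × 0.971 + 11809 × 0.543 = 11458 + 6412 = 17870
Net migration: Band 3 − 540 → 12202
Giving 6605 / 5085 / 12202 / 4616 / 12247 / 17870.
Period 3.
Births: 5085 × 0.426 = 2166  |  12202 × 0.218 = 2660 → total 4826
Band 2: 6605 × 0.958 = 6328
Band 3: 5085 × 0.978 = 4973
Band 4: 12202 × 0.954 = 11641
Band 5: 4616 × 0.944 = 4358
Band 6: 12247 × 0.971 + 17870 × 0.543 = 11892 + 9703 = 21595
Net migration: Band 3 − 540 → 4433
Giving 4826 / 6328 / 4433 / 11641 / 4358 / 21595.
Total after period 3: 4826 + 6328 + 4433 + 11641 + 4358 + 21595 = 53181

53181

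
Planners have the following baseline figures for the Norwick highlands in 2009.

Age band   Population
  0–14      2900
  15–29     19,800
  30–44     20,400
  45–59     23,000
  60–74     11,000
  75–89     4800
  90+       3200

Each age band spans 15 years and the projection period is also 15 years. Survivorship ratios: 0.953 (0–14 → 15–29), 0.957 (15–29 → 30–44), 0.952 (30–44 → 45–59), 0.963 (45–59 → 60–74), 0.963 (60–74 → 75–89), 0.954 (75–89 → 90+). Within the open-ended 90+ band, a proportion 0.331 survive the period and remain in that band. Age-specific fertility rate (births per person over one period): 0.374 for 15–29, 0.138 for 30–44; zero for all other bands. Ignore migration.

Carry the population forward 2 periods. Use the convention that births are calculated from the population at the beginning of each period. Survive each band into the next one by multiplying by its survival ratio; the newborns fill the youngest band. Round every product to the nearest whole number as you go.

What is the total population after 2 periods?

86076

Numbering the bands 1..7 from youngest to oldest:
— Period 1 —
Births: 19800 × 0.374 = 7405  |  20400 × 0.138 = 2815 → total 10220
Band 2: 2900 × 0.953 = 2764
Band 3: 19800 × 0.957 = 18949
Band 4: 20400 × 0.952 = 19421
Band 5: 23000 × 0.963 = 22149
Band 6: 11000 × 0.963 = 10593
Band 7: 4800 × 0.954 + 3200 × 0.331 = 4579 + 1059 = 5638
Giving 10220 / 2764 / 18949 / 19421 / 22149 / 10593 / 5638.
— Period 2 —
Births: 2764 × 0.374 = 1034  |  18949 × 0.138 = 2615 → total 3649
Band 2: 10220 × 0.953 = 9740
Band 3: 2764 × 0.957 = 2645
Band 4: 18949 × 0.952 = 18039
Band 5: 19421 × 0.963 = 18702
Band 6: 22149 × 0.963 = 21329
Band 7: 10593 × 0.954 + 5638 × 0.331 = 10106 + 1866 = 11972
Giving 3649 / 9740 / 2645 / 18039 / 18702 / 21329 / 11972.
Total after period 2: 3649 + 9740 + 2645 + 18039 + 18702 + 21329 + 11972 = 86076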